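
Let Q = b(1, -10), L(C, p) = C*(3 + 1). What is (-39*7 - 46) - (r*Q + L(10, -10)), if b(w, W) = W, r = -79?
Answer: -1149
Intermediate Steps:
L(C, p) = 4*C (L(C, p) = C*4 = 4*C)
Q = -10
(-39*7 - 46) - (r*Q + L(10, -10)) = (-39*7 - 46) - (-79*(-10) + 4*10) = (-273 - 46) - (790 + 40) = -319 - 1*830 = -319 - 830 = -1149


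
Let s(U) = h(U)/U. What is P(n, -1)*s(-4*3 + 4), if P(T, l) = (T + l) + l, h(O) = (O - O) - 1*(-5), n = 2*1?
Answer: 0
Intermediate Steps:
n = 2
h(O) = 5 (h(O) = 0 + 5 = 5)
P(T, l) = T + 2*l
s(U) = 5/U
P(n, -1)*s(-4*3 + 4) = (2 + 2*(-1))*(5/(-4*3 + 4)) = (2 - 2)*(5/(-12 + 4)) = 0*(5/(-8)) = 0*(5*(-⅛)) = 0*(-5/8) = 0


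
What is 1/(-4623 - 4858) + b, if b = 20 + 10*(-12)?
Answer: -948101/9481 ≈ -100.00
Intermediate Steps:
b = -100 (b = 20 - 120 = -100)
1/(-4623 - 4858) + b = 1/(-4623 - 4858) - 100 = 1/(-9481) - 100 = -1/9481 - 100 = -948101/9481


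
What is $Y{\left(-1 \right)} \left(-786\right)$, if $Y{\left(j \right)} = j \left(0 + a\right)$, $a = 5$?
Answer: $3930$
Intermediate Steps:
$Y{\left(j \right)} = 5 j$ ($Y{\left(j \right)} = j \left(0 + 5\right) = j 5 = 5 j$)
$Y{\left(-1 \right)} \left(-786\right) = 5 \left(-1\right) \left(-786\right) = \left(-5\right) \left(-786\right) = 3930$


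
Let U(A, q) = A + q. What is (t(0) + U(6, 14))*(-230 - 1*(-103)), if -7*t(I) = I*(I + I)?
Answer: -2540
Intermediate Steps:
t(I) = -2*I**2/7 (t(I) = -I*(I + I)/7 = -I*2*I/7 = -2*I**2/7)
(t(0) + U(6, 14))*(-230 - 1*(-103)) = (-2/7*0**2 + (6 + 14))*(-230 - 1*(-103)) = (-2/7*0 + 20)*(-230 + 103) = (0 + 20)*(-127) = 20*(-127) = -2540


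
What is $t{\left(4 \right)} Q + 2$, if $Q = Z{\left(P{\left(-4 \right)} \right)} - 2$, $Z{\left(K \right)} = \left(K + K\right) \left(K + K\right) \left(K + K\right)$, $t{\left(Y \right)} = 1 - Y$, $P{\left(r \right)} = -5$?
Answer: $3008$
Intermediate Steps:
$Z{\left(K \right)} = 8 K^{3}$ ($Z{\left(K \right)} = 2 K 2 K 2 K = 4 K^{2} \cdot 2 K = 8 K^{3}$)
$Q = -1002$ ($Q = 8 \left(-5\right)^{3} - 2 = 8 \left(-125\right) - 2 = -1000 - 2 = -1002$)
$t{\left(4 \right)} Q + 2 = \left(1 - 4\right) \left(-1002\right) + 2 = \left(-3\right) \left(-1002\right) + 2 = 3006 + 2 = 3008$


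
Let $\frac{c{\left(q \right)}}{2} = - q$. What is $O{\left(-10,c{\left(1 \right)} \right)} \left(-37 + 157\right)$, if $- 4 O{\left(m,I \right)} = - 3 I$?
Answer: $-180$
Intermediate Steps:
$c{\left(q \right)} = - 2 q$ ($c{\left(q \right)} = 2 \left(- q\right) = - 2 q$)
$O{\left(m,I \right)} = \frac{3 I}{4}$ ($O{\left(m,I \right)} = - \frac{\left(-3\right) I}{4} = \frac{3 I}{4}$)
$O{\left(-10,c{\left(1 \right)} \right)} \left(-37 + 157\right) = \frac{3 \left(\left(-2\right) 1\right)}{4} \left(-37 + 157\right) = \frac{3}{4} \left(-2\right) 120 = \left(- \frac{3}{2}\right) 120 = -180$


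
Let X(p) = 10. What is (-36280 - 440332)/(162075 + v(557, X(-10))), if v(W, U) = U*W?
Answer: -476612/167645 ≈ -2.8430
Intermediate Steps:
(-36280 - 440332)/(162075 + v(557, X(-10))) = (-36280 - 440332)/(162075 + 10*557) = -476612/(162075 + 5570) = -476612/167645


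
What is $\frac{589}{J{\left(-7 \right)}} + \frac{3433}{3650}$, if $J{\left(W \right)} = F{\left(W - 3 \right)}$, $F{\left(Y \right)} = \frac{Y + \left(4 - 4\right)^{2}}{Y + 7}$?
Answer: $\frac{324194}{1825} \approx 177.64$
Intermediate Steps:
$F{\left(Y \right)} = \frac{Y}{7 + Y}$ ($F{\left(Y \right)} = \frac{Y + 0^{2}}{7 + Y} = \frac{Y + 0}{7 + Y} = \frac{Y}{7 + Y}$)
$J{\left(W \right)} = \frac{-3 + W}{4 + W}$ ($J{\left(W \right)} = \frac{W - 3}{7 + \left(W - 3\right)} = \frac{-3 + W}{7 + \left(-3 + W\right)} = \frac{-3 + W}{4 + W}$)
$\frac{589}{J{\left(-7 \right)}} + \frac{3433}{3650} = \frac{589}{\frac{1}{4 - 7} \left(-3 - 7\right)} + \frac{3433}{3650} = \frac{589}{\frac{1}{-3} \left(-10\right)} + 3433 \cdot \frac{1}{3650} = \frac{589}{\left(- \frac{1}{3}\right) \left(-10\right)} + \frac{3433}{3650} = \frac{589}{\frac{10}{3}} + \frac{3433}{3650} = 589 \cdot \frac{3}{10} + \frac{3433}{3650} = \frac{1767}{10} + \frac{3433}{3650} = \frac{324194}{1825}$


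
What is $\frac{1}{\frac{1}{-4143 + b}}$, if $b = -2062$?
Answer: $-6205$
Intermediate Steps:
$\frac{1}{\frac{1}{-4143 + b}} = \frac{1}{\frac{1}{-4143 - 2062}} = \frac{1}{\frac{1}{-6205}} = \frac{1}{- \frac{1}{6205}} = -6205$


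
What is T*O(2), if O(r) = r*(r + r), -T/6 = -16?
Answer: 768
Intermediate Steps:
T = 96 (T = -6*(-16) = 96)
O(r) = 2*r² (O(r) = r*(2*r) = 2*r²)
T*O(2) = 96*(2*2²) = 96*(2*4) = 96*8 = 768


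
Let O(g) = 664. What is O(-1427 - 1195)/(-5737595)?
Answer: -664/5737595 ≈ -0.00011573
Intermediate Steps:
O(-1427 - 1195)/(-5737595) = 664/(-5737595) = 664*(-1/5737595) = -664/5737595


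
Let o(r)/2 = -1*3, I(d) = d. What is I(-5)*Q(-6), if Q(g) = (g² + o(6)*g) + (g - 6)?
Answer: -300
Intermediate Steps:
o(r) = -6 (o(r) = 2*(-1*3) = 2*(-3) = -6)
Q(g) = -6 + g² - 5*g (Q(g) = (g² - 6*g) + (g - 6) = (g² - 6*g) + (-6 + g) = -6 + g² - 5*g)
I(-5)*Q(-6) = -5*(-6 + (-6)² - 5*(-6)) = -5*(-6 + 36 + 30) = -5*60 = -300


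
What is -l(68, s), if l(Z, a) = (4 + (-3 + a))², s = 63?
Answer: -4096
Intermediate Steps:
l(Z, a) = (1 + a)²
-l(68, s) = -(1 + 63)² = -1*64² = -1*4096 = -4096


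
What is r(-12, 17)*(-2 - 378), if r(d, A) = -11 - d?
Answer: -380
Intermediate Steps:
r(-12, 17)*(-2 - 378) = (-11 - 1*(-12))*(-2 - 378) = (-11 + 12)*(-380) = 1*(-380) = -380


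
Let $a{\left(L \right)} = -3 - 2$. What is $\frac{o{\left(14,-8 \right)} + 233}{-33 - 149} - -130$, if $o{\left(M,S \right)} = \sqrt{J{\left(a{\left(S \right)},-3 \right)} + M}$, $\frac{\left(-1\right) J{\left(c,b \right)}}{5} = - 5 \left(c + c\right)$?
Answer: $\frac{23427}{182} - \frac{i \sqrt{59}}{91} \approx 128.72 - 0.084408 i$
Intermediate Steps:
$a{\left(L \right)} = -5$
$J{\left(c,b \right)} = 50 c$ ($J{\left(c,b \right)} = - 5 \left(- 5 \left(c + c\right)\right) = - 5 \left(- 5 \cdot 2 c\right) = - 5 \left(- 10 c\right) = 50 c$)
$o{\left(M,S \right)} = \sqrt{-250 + M}$ ($o{\left(M,S \right)} = \sqrt{50 \left(-5\right) + M} = \sqrt{-250 + M}$)
$\frac{o{\left(14,-8 \right)} + 233}{-33 - 149} - -130 = \frac{\sqrt{-250 + 14} + 233}{-33 - 149} - -130 = \frac{\sqrt{-236} + 233}{-182} + 130 = \left(2 i \sqrt{59} + 233\right) \left(- \frac{1}{182}\right) + 130 = \left(233 + 2 i \sqrt{59}\right) \left(- \frac{1}{182}\right) + 130 = \left(- \frac{233}{182} - \frac{i \sqrt{59}}{91}\right) + 130 = \frac{23427}{182} - \frac{i \sqrt{59}}{91}$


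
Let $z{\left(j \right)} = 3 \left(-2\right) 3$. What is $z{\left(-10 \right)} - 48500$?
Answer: $-48518$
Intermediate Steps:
$z{\left(j \right)} = -18$ ($z{\left(j \right)} = \left(-6\right) 3 = -18$)
$z{\left(-10 \right)} - 48500 = -18 - 48500 = -48518$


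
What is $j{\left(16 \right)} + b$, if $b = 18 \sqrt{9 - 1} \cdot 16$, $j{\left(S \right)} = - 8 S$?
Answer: $-128 + 576 \sqrt{2} \approx 686.59$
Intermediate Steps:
$b = 576 \sqrt{2}$ ($b = 18 \sqrt{8} \cdot 16 = 18 \cdot 2 \sqrt{2} \cdot 16 = 36 \sqrt{2} \cdot 16 = 576 \sqrt{2} \approx 814.59$)
$j{\left(16 \right)} + b = \left(-8\right) 16 + 576 \sqrt{2} = -128 + 576 \sqrt{2}$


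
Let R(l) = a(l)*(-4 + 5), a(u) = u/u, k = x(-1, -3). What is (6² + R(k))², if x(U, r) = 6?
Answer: 1369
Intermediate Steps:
k = 6
a(u) = 1
R(l) = 1 (R(l) = 1*(-4 + 5) = 1*1 = 1)
(6² + R(k))² = (6² + 1)² = (36 + 1)² = 37² = 1369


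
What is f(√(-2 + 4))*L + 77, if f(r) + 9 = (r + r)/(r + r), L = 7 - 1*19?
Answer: 173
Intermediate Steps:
L = -12 (L = 7 - 19 = -12)
f(r) = -8 (f(r) = -9 + (r + r)/(r + r) = -9 + (2*r)/((2*r)) = -9 + (2*r)*(1/(2*r)) = -9 + 1 = -8)
f(√(-2 + 4))*L + 77 = -8*(-12) + 77 = 96 + 77 = 173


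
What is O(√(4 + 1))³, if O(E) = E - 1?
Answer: -16 + 8*√5 ≈ 1.8885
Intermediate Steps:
O(E) = -1 + E
O(√(4 + 1))³ = (-1 + √(4 + 1))³ = (-1 + √5)³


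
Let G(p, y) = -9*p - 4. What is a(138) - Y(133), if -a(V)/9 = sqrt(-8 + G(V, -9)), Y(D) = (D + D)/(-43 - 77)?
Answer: 133/60 - 9*I*sqrt(1254) ≈ 2.2167 - 318.71*I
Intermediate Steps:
G(p, y) = -4 - 9*p
Y(D) = -D/60 (Y(D) = (2*D)/(-120) = (2*D)*(-1/120) = -D/60)
a(V) = -9*sqrt(-12 - 9*V) (a(V) = -9*sqrt(-8 + (-4 - 9*V)) = -9*sqrt(-12 - 9*V))
a(138) - Y(133) = -9*sqrt(-12 - 9*138) - (-1)*133/60 = -9*sqrt(-12 - 1242) - 1*(-133/60) = -9*I*sqrt(1254) + 133/60 = 133/60 - 9*I*sqrt(1254)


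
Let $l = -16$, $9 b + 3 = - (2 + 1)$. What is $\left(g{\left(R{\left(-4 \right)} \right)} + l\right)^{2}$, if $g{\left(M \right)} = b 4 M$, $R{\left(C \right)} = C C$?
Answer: $\frac{30976}{9} \approx 3441.8$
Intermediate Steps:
$R{\left(C \right)} = C^{2}$
$b = - \frac{2}{3}$ ($b = - \frac{1}{3} + \frac{\left(-1\right) \left(2 + 1\right)}{9} = - \frac{1}{3} + \frac{\left(-1\right) 3}{9} = - \frac{1}{3} + \frac{1}{9} \left(-3\right) = - \frac{1}{3} - \frac{1}{3} = - \frac{2}{3} \approx -0.66667$)
$g{\left(M \right)} = - \frac{8 M}{3}$ ($g{\left(M \right)} = \left(- \frac{2}{3}\right) 4 M = - \frac{8 M}{3}$)
$\left(g{\left(R{\left(-4 \right)} \right)} + l\right)^{2} = \left(- \frac{8 \left(-4\right)^{2}}{3} - 16\right)^{2} = \left(\left(- \frac{8}{3}\right) 16 - 16\right)^{2} = \left(- \frac{128}{3} - 16\right)^{2} = \left(- \frac{176}{3}\right)^{2} = \frac{30976}{9}$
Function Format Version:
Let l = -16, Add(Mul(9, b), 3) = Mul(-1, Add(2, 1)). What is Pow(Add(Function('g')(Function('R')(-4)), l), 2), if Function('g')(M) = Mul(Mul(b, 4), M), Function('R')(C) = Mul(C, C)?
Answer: Rational(30976, 9) ≈ 3441.8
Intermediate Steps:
Function('R')(C) = Pow(C, 2)
b = Rational(-2, 3) (b = Add(Rational(-1, 3), Mul(Rational(1, 9), Mul(-1, Add(2, 1)))) = Add(Rational(-1, 3), Mul(Rational(1, 9), Mul(-1, 3))) = Add(Rational(-1, 3), Mul(Rational(1, 9), -3)) = Add(Rational(-1, 3), Rational(-1, 3)) = Rational(-2, 3) ≈ -0.66667)
Function('g')(M) = Mul(Rational(-8, 3), M) (Function('g')(M) = Mul(Mul(Rational(-2, 3), 4), M) = Mul(Rational(-8, 3), M))
Pow(Add(Function('g')(Function('R')(-4)), l), 2) = Pow(Add(Mul(Rational(-8, 3), Pow(-4, 2)), -16), 2) = Pow(Add(Mul(Rational(-8, 3), 16), -16), 2) = Pow(Add(Rational(-128, 3), -16), 2) = Pow(Rational(-176, 3), 2) = Rational(30976, 9)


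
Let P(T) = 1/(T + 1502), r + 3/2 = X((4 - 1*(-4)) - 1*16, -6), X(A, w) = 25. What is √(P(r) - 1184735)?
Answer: I*√1225358377737/1017 ≈ 1088.5*I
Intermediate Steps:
r = 47/2 (r = -3/2 + 25 = 47/2 ≈ 23.500)
P(T) = 1/(1502 + T)
√(P(r) - 1184735) = √(1/(1502 + 47/2) - 1184735) = √(1/(3051/2) - 1184735) = √(2/3051 - 1184735) = √(-3614626483/3051) = I*√1225358377737/1017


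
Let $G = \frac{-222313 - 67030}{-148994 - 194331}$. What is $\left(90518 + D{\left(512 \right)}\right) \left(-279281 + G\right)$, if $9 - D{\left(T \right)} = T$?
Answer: $- \frac{1726197131255946}{68665} \approx -2.5139 \cdot 10^{10}$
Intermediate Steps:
$D{\left(T \right)} = 9 - T$
$G = \frac{289343}{343325}$ ($G = - \frac{289343}{-343325} = \left(-289343\right) \left(- \frac{1}{343325}\right) = \frac{289343}{343325} \approx 0.84277$)
$\left(90518 + D{\left(512 \right)}\right) \left(-279281 + G\right) = \left(90518 + \left(9 - 512\right)\right) \left(-279281 + \frac{289343}{343325}\right) = \left(90518 + \left(9 - 512\right)\right) \left(- \frac{95883859982}{343325}\right) = \left(90518 - 503\right) \left(- \frac{95883859982}{343325}\right) = 90015 \left(- \frac{95883859982}{343325}\right) = - \frac{1726197131255946}{68665}$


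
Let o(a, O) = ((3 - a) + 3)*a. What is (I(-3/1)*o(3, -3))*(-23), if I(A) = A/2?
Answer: 621/2 ≈ 310.50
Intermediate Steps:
o(a, O) = a*(6 - a) (o(a, O) = (6 - a)*a = a*(6 - a))
I(A) = A/2 (I(A) = A*(½) = A/2)
(I(-3/1)*o(3, -3))*(-23) = (((-3/1)/2)*(3*(6 - 1*3)))*(-23) = (((-3*1)/2)*(3*(6 - 3)))*(-23) = (((½)*(-3))*(3*3))*(-23) = -3/2*9*(-23) = -27/2*(-23) = 621/2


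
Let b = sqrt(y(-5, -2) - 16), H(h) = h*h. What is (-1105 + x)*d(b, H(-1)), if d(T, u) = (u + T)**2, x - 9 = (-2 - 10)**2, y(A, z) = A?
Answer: 19040 - 1904*I*sqrt(21) ≈ 19040.0 - 8725.2*I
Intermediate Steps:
H(h) = h**2
x = 153 (x = 9 + (-2 - 10)**2 = 9 + (-12)**2 = 9 + 144 = 153)
b = I*sqrt(21) (b = sqrt(-5 - 16) = sqrt(-21) = I*sqrt(21) ≈ 4.5826*I)
d(T, u) = (T + u)**2
(-1105 + x)*d(b, H(-1)) = (-1105 + 153)*(I*sqrt(21) + (-1)**2)**2 = -952*(I*sqrt(21) + 1)**2 = -952*(1 + I*sqrt(21))**2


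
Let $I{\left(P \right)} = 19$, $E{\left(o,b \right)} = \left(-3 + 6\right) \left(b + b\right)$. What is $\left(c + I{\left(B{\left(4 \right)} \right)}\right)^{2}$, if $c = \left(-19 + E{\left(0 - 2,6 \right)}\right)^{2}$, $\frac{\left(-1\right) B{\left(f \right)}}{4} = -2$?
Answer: $94864$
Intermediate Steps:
$B{\left(f \right)} = 8$ ($B{\left(f \right)} = \left(-4\right) \left(-2\right) = 8$)
$E{\left(o,b \right)} = 6 b$ ($E{\left(o,b \right)} = 3 \cdot 2 b = 6 b$)
$c = 289$ ($c = \left(-19 + 6 \cdot 6\right)^{2} = \left(-19 + 36\right)^{2} = 17^{2} = 289$)
$\left(c + I{\left(B{\left(4 \right)} \right)}\right)^{2} = \left(289 + 19\right)^{2} = 308^{2} = 94864$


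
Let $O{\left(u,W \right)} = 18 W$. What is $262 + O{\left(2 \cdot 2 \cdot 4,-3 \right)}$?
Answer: $208$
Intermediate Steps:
$262 + O{\left(2 \cdot 2 \cdot 4,-3 \right)} = 262 + 18 \left(-3\right) = 262 - 54 = 208$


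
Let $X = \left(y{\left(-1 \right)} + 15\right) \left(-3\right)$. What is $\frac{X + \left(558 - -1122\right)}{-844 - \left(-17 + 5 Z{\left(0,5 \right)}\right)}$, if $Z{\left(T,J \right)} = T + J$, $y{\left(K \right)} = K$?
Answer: $- \frac{273}{142} \approx -1.9225$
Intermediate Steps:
$Z{\left(T,J \right)} = J + T$
$X = -42$ ($X = \left(-1 + 15\right) \left(-3\right) = 14 \left(-3\right) = -42$)
$\frac{X + \left(558 - -1122\right)}{-844 - \left(-17 + 5 Z{\left(0,5 \right)}\right)} = \frac{-42 + \left(558 - -1122\right)}{-844 + \left(- 5 \left(5 + 0\right) + 17\right)} = \frac{-42 + \left(558 + 1122\right)}{-844 + \left(\left(-5\right) 5 + 17\right)} = \frac{-42 + 1680}{-844 + \left(-25 + 17\right)} = \frac{1638}{-844 - 8} = \frac{1638}{-852} = 1638 \left(- \frac{1}{852}\right) = - \frac{273}{142}$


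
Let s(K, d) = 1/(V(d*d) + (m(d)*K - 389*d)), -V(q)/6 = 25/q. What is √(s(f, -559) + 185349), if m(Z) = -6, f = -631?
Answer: 2*√263327982210551598482657/2383874443 ≈ 430.52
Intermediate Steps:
V(q) = -150/q
s(K, d) = 1/(-389*d - 150/d² - 6*K) (s(K, d) = 1/(-150/d² + (-6*K - 389*d)) = 1/(-150/d² + (-389*d - 6*K)) = 1/(-389*d - 150/d² - 6*K))
√(s(f, -559) + 185349) = √(-1*(-559)²/(150 + (-559)²*(6*(-631) + 389*(-559))) + 185349) = √(-1*312481/(150 + 312481*(-3786 - 217451)) + 185349) = √(-1*312481/(150 + 312481*(-221237)) + 185349) = √(-1*312481/(150 - 69132358997) + 185349) = √(-1*312481/(-69132358847) + 185349) = √(-1*312481*(-1/69132358847) + 185349) = √(312481/69132358847 + 185349) = √(12813613580245084/69132358847) = 2*√263327982210551598482657/2383874443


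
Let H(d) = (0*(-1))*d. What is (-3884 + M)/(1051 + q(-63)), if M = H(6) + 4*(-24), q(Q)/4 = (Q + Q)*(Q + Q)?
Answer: -796/12911 ≈ -0.061653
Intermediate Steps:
H(d) = 0 (H(d) = 0*d = 0)
q(Q) = 16*Q² (q(Q) = 4*((Q + Q)*(Q + Q)) = 4*((2*Q)*(2*Q)) = 4*(4*Q²) = 16*Q²)
M = -96 (M = 0 + 4*(-24) = 0 - 96 = -96)
(-3884 + M)/(1051 + q(-63)) = (-3884 - 96)/(1051 + 16*(-63)²) = -3980/(1051 + 16*3969) = -3980/(1051 + 63504) = -3980/64555 = -3980*1/64555 = -796/12911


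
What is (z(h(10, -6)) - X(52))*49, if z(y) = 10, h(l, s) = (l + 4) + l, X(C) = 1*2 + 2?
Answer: 294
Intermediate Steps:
X(C) = 4 (X(C) = 2 + 2 = 4)
h(l, s) = 4 + 2*l (h(l, s) = (4 + l) + l = 4 + 2*l)
(z(h(10, -6)) - X(52))*49 = (10 - 1*4)*49 = (10 - 4)*49 = 6*49 = 294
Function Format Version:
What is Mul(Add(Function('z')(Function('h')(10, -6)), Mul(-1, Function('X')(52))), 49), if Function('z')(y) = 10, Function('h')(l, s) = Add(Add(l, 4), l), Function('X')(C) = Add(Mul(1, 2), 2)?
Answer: 294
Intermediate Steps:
Function('X')(C) = 4 (Function('X')(C) = Add(2, 2) = 4)
Function('h')(l, s) = Add(4, Mul(2, l)) (Function('h')(l, s) = Add(Add(4, l), l) = Add(4, Mul(2, l)))
Mul(Add(Function('z')(Function('h')(10, -6)), Mul(-1, Function('X')(52))), 49) = Mul(Add(10, Mul(-1, 4)), 49) = Mul(Add(10, -4), 49) = Mul(6, 49) = 294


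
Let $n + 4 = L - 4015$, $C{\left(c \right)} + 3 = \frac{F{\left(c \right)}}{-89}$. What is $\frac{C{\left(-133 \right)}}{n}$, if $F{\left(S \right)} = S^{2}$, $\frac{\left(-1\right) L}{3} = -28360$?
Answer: $- \frac{17956}{7214429} \approx -0.0024889$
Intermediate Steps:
$L = 85080$ ($L = \left(-3\right) \left(-28360\right) = 85080$)
$C{\left(c \right)} = -3 - \frac{c^{2}}{89}$ ($C{\left(c \right)} = -3 + \frac{c^{2}}{-89} = -3 + c^{2} \left(- \frac{1}{89}\right) = -3 - \frac{c^{2}}{89}$)
$n = 81061$ ($n = -4 + \left(85080 - 4015\right) = -4 + 81065 = 81061$)
$\frac{C{\left(-133 \right)}}{n} = \frac{-3 - \frac{\left(-133\right)^{2}}{89}}{81061} = \left(-3 - \frac{17689}{89}\right) \frac{1}{81061} = \left(- \frac{17956}{89}\right) \frac{1}{81061} = - \frac{17956}{7214429}$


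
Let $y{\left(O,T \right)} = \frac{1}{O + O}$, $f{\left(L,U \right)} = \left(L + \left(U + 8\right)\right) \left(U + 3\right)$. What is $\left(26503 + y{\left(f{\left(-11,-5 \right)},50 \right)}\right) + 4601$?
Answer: $\frac{995329}{32} \approx 31104.0$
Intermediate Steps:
$f{\left(L,U \right)} = \left(3 + U\right) \left(8 + L + U\right)$ ($f{\left(L,U \right)} = \left(L + \left(8 + U\right)\right) \left(3 + U\right) = \left(8 + L + U\right) \left(3 + U\right) = \left(3 + U\right) \left(8 + L + U\right)$)
$y{\left(O,T \right)} = \frac{1}{2 O}$
$\left(26503 + y{\left(f{\left(-11,-5 \right)},50 \right)}\right) + 4601 = \left(26503 + \frac{1}{2 \left(24 + \left(-5\right)^{2} + 3 \left(-11\right) + 11 \left(-5\right) - -55\right)}\right) + 4601 = \left(26503 + \frac{1}{2 \left(24 + 25 - 33 - 55 + 55\right)}\right) + 4601 = \left(26503 + \frac{1}{2 \cdot 16}\right) + 4601 = \left(26503 + \frac{1}{2} \cdot \frac{1}{16}\right) + 4601 = \left(26503 + \frac{1}{32}\right) + 4601 = \frac{848097}{32} + 4601 = \frac{995329}{32}$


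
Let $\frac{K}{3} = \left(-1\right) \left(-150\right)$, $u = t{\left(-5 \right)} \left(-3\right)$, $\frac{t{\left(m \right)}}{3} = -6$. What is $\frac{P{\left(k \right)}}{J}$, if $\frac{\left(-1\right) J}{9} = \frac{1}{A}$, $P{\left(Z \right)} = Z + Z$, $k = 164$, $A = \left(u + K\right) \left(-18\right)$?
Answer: $330624$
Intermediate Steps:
$t{\left(m \right)} = -18$ ($t{\left(m \right)} = 3 \left(-6\right) = -18$)
$u = 54$ ($u = \left(-18\right) \left(-3\right) = 54$)
$K = 450$ ($K = 3 \left(\left(-1\right) \left(-150\right)\right) = 3 \cdot 150 = 450$)
$A = -9072$ ($A = \left(54 + 450\right) \left(-18\right) = 504 \left(-18\right) = -9072$)
$P{\left(Z \right)} = 2 Z$
$J = \frac{1}{1008}$ ($J = - \frac{9}{-9072} = \left(-9\right) \left(- \frac{1}{9072}\right) = \frac{1}{1008} \approx 0.00099206$)
$\frac{P{\left(k \right)}}{J} = 2 \cdot 164 \frac{1}{\frac{1}{1008}} = 328 \cdot 1008 = 330624$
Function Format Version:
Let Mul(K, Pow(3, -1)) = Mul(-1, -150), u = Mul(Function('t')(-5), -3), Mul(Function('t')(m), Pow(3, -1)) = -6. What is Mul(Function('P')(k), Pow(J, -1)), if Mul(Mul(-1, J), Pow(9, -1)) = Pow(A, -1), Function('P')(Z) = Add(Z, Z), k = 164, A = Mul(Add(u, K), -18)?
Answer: 330624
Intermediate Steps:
Function('t')(m) = -18 (Function('t')(m) = Mul(3, -6) = -18)
u = 54 (u = Mul(-18, -3) = 54)
K = 450 (K = Mul(3, Mul(-1, -150)) = Mul(3, 150) = 450)
A = -9072 (A = Mul(Add(54, 450), -18) = Mul(504, -18) = -9072)
Function('P')(Z) = Mul(2, Z)
J = Rational(1, 1008) (J = Mul(-9, Pow(-9072, -1)) = Mul(-9, Rational(-1, 9072)) = Rational(1, 1008) ≈ 0.00099206)
Mul(Function('P')(k), Pow(J, -1)) = Mul(Mul(2, 164), Pow(Rational(1, 1008), -1)) = Mul(328, 1008) = 330624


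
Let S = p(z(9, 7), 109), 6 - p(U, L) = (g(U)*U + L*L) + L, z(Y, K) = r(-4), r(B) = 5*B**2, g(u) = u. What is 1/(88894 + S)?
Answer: 1/70510 ≈ 1.4182e-5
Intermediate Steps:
z(Y, K) = 80 (z(Y, K) = 5*(-4)**2 = 5*16 = 80)
p(U, L) = 6 - L - L**2 - U**2 (p(U, L) = 6 - ((U*U + L*L) + L) = 6 - ((U**2 + L**2) + L) = 6 - ((L**2 + U**2) + L) = 6 - (L + L**2 + U**2) = 6 + (-L - L**2 - U**2) = 6 - L - L**2 - U**2)
S = -18384 (S = 6 - 1*109 - 1*109**2 - 1*80**2 = 6 - 109 - 1*11881 - 1*6400 = 6 - 109 - 11881 - 6400 = -18384)
1/(88894 + S) = 1/(88894 - 18384) = 1/70510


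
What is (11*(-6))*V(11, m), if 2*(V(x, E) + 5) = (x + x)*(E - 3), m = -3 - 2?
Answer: 6138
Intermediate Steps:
m = -5
V(x, E) = -5 + x*(-3 + E) (V(x, E) = -5 + ((x + x)*(E - 3))/2 = -5 + ((2*x)*(-3 + E))/2 = -5 + (2*x*(-3 + E))/2 = -5 + x*(-3 + E))
(11*(-6))*V(11, m) = (11*(-6))*(-5 - 3*11 - 5*11) = -66*(-5 - 33 - 55) = -66*(-93) = 6138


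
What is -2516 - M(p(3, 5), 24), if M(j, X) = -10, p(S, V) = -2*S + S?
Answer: -2506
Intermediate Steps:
p(S, V) = -S
-2516 - M(p(3, 5), 24) = -2516 - 1*(-10) = -2516 + 10 = -2506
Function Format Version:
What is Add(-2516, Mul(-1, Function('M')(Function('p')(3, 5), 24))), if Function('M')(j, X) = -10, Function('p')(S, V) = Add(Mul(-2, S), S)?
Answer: -2506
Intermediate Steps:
Function('p')(S, V) = Mul(-1, S)
Add(-2516, Mul(-1, Function('M')(Function('p')(3, 5), 24))) = Add(-2516, Mul(-1, -10)) = Add(-2516, 10) = -2506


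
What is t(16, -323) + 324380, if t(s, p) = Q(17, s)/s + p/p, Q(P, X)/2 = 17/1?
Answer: 2595065/8 ≈ 3.2438e+5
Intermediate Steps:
Q(P, X) = 34 (Q(P, X) = 2*(17/1) = 2*(17*1) = 2*17 = 34)
t(s, p) = 1 + 34/s (t(s, p) = 34/s + p/p = 34/s + 1 = 1 + 34/s)
t(16, -323) + 324380 = (34 + 16)/16 + 324380 = (1/16)*50 + 324380 = 25/8 + 324380 = 2595065/8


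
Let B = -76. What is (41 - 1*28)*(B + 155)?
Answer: 1027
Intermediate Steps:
(41 - 1*28)*(B + 155) = (41 - 1*28)*(-76 + 155) = (41 - 28)*79 = 13*79 = 1027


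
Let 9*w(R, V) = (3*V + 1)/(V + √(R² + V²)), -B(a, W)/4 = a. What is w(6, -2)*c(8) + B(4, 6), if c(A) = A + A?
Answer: -1336/81 - 40*√10/81 ≈ -18.055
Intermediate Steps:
B(a, W) = -4*a
c(A) = 2*A
w(R, V) = (1 + 3*V)/(9*(V + √(R² + V²))) (w(R, V) = ((3*V + 1)/(V + √(R² + V²)))/9 = ((1 + 3*V)/(V + √(R² + V²)))/9 = (1 + 3*V)/(9*(V + √(R² + V²))))
w(6, -2)*c(8) + B(4, 6) = ((⅑ + (⅓)*(-2))/(-2 + √(6² + (-2)²)))*(2*8) - 4*4 = ((⅑ - ⅔)/(-2 + √(36 + 4)))*16 - 16 = (-5/9/(-2 + √40))*16 - 16 = (-5/9/(-2 + 2*√10))*16 - 16 = -5/(9*(-2 + 2*√10))*16 - 16 = -80/(9*(-2 + 2*√10)) - 16 = -16 - 80/(9*(-2 + 2*√10))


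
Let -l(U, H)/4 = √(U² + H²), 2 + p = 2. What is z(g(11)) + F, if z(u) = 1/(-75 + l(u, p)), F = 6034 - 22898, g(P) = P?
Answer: -2006817/119 ≈ -16864.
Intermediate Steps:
p = 0 (p = -2 + 2 = 0)
F = -16864
l(U, H) = -4*√(H² + U²) (l(U, H) = -4*√(U² + H²) = -4*√(H² + U²))
z(u) = 1/(-75 - 4*√(u²)) (z(u) = 1/(-75 - 4*√(0² + u²)) = 1/(-75 - 4*√(0 + u²)) = 1/(-75 - 4*√(u²)))
z(g(11)) + F = -1/(75 + 4*√(11²)) - 16864 = -1/(75 + 4*√121) - 16864 = -1/(75 + 4*11) - 16864 = -1/(75 + 44) - 16864 = -1/119 - 16864 = -2006817/119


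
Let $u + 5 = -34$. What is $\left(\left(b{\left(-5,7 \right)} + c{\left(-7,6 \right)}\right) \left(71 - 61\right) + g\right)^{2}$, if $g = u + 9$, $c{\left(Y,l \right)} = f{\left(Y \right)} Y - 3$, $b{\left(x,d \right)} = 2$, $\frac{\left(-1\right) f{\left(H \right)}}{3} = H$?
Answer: $2280100$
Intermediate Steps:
$u = -39$ ($u = -5 - 34 = -39$)
$f{\left(H \right)} = - 3 H$
$c{\left(Y,l \right)} = -3 - 3 Y^{2}$ ($c{\left(Y,l \right)} = - 3 Y Y - 3 = - 3 Y^{2} - 3 = -3 - 3 Y^{2}$)
$g = -30$ ($g = -39 + 9 = -30$)
$\left(\left(b{\left(-5,7 \right)} + c{\left(-7,6 \right)}\right) \left(71 - 61\right) + g\right)^{2} = \left(\left(2 - \left(3 + 3 \left(-7\right)^{2}\right)\right) \left(71 - 61\right) - 30\right)^{2} = \left(\left(2 - 150\right) 10 - 30\right)^{2} = \left(\left(-148\right) 10 - 30\right)^{2} = \left(-1480 - 30\right)^{2} = \left(-1510\right)^{2} = 2280100$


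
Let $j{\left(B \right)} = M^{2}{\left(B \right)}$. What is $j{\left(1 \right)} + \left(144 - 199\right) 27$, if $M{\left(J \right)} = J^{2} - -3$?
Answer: $-1469$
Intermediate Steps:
$M{\left(J \right)} = 3 + J^{2}$ ($M{\left(J \right)} = J^{2} + 3 = 3 + J^{2}$)
$j{\left(B \right)} = \left(3 + B^{2}\right)^{2}$
$j{\left(1 \right)} + \left(144 - 199\right) 27 = \left(3 + 1^{2}\right)^{2} + \left(144 - 199\right) 27 = \left(3 + 1\right)^{2} - 1485 = 4^{2} - 1485 = 16 - 1485 = -1469$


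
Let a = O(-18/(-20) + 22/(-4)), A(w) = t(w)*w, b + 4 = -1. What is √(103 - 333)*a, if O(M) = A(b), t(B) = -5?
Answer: 25*I*√230 ≈ 379.14*I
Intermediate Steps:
b = -5 (b = -4 - 1 = -5)
A(w) = -5*w
O(M) = 25 (O(M) = -5*(-5) = 25)
a = 25
√(103 - 333)*a = √(103 - 333)*25 = √(-230)*25 = (I*√230)*25 = 25*I*√230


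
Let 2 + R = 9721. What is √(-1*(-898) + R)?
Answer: √10617 ≈ 103.04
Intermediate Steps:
R = 9719 (R = -2 + 9721 = 9719)
√(-1*(-898) + R) = √(-1*(-898) + 9719) = √(898 + 9719) = √10617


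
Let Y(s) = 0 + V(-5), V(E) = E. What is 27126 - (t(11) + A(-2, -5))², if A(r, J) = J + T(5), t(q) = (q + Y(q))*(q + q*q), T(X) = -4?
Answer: -585963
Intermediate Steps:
Y(s) = -5 (Y(s) = 0 - 5 = -5)
t(q) = (-5 + q)*(q + q²) (t(q) = (q - 5)*(q + q*q) = (-5 + q)*(q + q²))
A(r, J) = -4 + J (A(r, J) = J - 4 = -4 + J)
27126 - (t(11) + A(-2, -5))² = 27126 - (11*(-5 + 11² - 4*11) + (-4 - 5))² = 27126 - (11*(-5 + 121 - 44) - 9)² = 27126 - (11*72 - 9)² = 27126 - (792 - 9)² = 27126 - 1*783² = 27126 - 1*613089 = 27126 - 613089 = -585963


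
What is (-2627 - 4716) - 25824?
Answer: -33167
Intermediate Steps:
(-2627 - 4716) - 25824 = -7343 - 25824 = -33167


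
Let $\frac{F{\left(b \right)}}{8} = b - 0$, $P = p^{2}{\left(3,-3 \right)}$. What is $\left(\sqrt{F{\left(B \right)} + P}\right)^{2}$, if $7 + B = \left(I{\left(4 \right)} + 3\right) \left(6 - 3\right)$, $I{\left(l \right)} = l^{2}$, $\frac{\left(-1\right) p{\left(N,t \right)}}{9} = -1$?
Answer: $481$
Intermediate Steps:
$p{\left(N,t \right)} = 9$ ($p{\left(N,t \right)} = \left(-9\right) \left(-1\right) = 9$)
$P = 81$ ($P = 9^{2} = 81$)
$B = 50$ ($B = -7 + \left(4^{2} + 3\right) \left(6 - 3\right) = -7 + \left(16 + 3\right) 3 = -7 + 19 \cdot 3 = -7 + 57 = 50$)
$F{\left(b \right)} = 8 b$ ($F{\left(b \right)} = 8 \left(b - 0\right) = 8 \left(b + 0\right) = 8 b$)
$\left(\sqrt{F{\left(B \right)} + P}\right)^{2} = \left(\sqrt{8 \cdot 50 + 81}\right)^{2} = \left(\sqrt{400 + 81}\right)^{2} = \left(\sqrt{481}\right)^{2} = 481$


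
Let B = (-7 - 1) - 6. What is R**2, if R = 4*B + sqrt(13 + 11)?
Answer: 3160 - 224*sqrt(6) ≈ 2611.3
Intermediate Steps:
B = -14 (B = -8 - 6 = -14)
R = -56 + 2*sqrt(6) (R = 4*(-14) + sqrt(13 + 11) = -56 + sqrt(24) = -56 + 2*sqrt(6) ≈ -51.101)
R**2 = (-56 + 2*sqrt(6))**2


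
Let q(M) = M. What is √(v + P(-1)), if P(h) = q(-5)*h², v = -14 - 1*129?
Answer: 2*I*√37 ≈ 12.166*I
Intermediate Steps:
v = -143 (v = -14 - 129 = -143)
P(h) = -5*h²
√(v + P(-1)) = √(-143 - 5*(-1)²) = √(-143 - 5*1) = √(-143 - 5) = √(-148) = 2*I*√37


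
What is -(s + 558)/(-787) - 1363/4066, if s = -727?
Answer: -1759835/3199942 ≈ -0.54996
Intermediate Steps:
-(s + 558)/(-787) - 1363/4066 = -(-727 + 558)/(-787) - 1363/4066 = -1*(-169)*(-1/787) - 1363*1/4066 = 169*(-1/787) - 1363/4066 = -169/787 - 1363/4066 = -1759835/3199942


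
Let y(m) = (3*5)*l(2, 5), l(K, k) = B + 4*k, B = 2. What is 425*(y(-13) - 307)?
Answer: 9775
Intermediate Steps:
l(K, k) = 2 + 4*k
y(m) = 330 (y(m) = (3*5)*(2 + 4*5) = 15*(2 + 20) = 15*22 = 330)
425*(y(-13) - 307) = 425*(330 - 307) = 425*23 = 9775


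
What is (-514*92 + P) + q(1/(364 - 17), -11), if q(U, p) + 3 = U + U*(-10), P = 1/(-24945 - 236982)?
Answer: -4298218403369/90888669 ≈ -47291.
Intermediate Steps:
P = -1/261927 (P = 1/(-261927) = -1/261927 ≈ -3.8179e-6)
q(U, p) = -3 - 9*U (q(U, p) = -3 + (U + U*(-10)) = -3 + (U - 10*U) = -3 - 9*U)
(-514*92 + P) + q(1/(364 - 17), -11) = (-514*92 - 1/261927) + (-3 - 9/(364 - 17)) = (-47288 - 1/261927) + (-3 - 9/347) = -12386003977/261927 + (-3 - 9*1/347) = -12386003977/261927 + (-3 - 9/347) = -12386003977/261927 - 1050/347 = -4298218403369/90888669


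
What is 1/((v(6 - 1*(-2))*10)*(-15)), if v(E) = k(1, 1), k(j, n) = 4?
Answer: -1/600 ≈ -0.0016667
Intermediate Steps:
v(E) = 4
1/((v(6 - 1*(-2))*10)*(-15)) = 1/((4*10)*(-15)) = 1/(40*(-15)) = 1/(-600) = -1/600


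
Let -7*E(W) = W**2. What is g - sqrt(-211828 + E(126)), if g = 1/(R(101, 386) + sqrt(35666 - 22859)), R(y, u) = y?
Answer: -101/2606 + 3*sqrt(1423)/2606 - 4*I*sqrt(13381) ≈ 0.0046692 - 462.71*I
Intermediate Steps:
E(W) = -W**2/7
g = 1/(101 + 3*sqrt(1423)) (g = 1/(101 + sqrt(35666 - 22859)) = 1/(101 + sqrt(12807)) = 1/(101 + 3*sqrt(1423)) ≈ 0.0046692)
g - sqrt(-211828 + E(126)) = (-101/2606 + 3*sqrt(1423)/2606) - sqrt(-211828 - 1/7*126**2) = (-101/2606 + 3*sqrt(1423)/2606) - sqrt(-211828 - 1/7*15876) = (-101/2606 + 3*sqrt(1423)/2606) - sqrt(-211828 - 2268) = (-101/2606 + 3*sqrt(1423)/2606) - sqrt(-214096) = (-101/2606 + 3*sqrt(1423)/2606) - 4*I*sqrt(13381) = -101/2606 + 3*sqrt(1423)/2606 - 4*I*sqrt(13381)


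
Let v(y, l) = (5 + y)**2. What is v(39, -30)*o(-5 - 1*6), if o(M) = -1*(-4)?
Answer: 7744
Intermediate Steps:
o(M) = 4
v(39, -30)*o(-5 - 1*6) = (5 + 39)**2*4 = 44**2*4 = 1936*4 = 7744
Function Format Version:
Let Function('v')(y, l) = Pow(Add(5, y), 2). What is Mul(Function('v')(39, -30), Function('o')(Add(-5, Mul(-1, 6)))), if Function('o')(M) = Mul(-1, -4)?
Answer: 7744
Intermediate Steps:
Function('o')(M) = 4
Mul(Function('v')(39, -30), Function('o')(Add(-5, Mul(-1, 6)))) = Mul(Pow(Add(5, 39), 2), 4) = Mul(Pow(44, 2), 4) = Mul(1936, 4) = 7744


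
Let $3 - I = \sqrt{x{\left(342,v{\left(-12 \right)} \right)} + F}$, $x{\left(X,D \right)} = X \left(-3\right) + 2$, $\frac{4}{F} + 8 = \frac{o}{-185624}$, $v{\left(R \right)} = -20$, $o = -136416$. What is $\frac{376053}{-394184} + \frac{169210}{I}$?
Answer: $\frac{1402736456611949}{2861573623608} + \frac{84605 i \sqrt{202181674645}}{7259487} \approx 490.2 + 5240.4 i$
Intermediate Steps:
$F = - \frac{23203}{42143}$ ($F = \frac{4}{-8 - \frac{136416}{-185624}} = \frac{4}{-8 - - \frac{17052}{23203}} = \frac{4}{-8 + \frac{17052}{23203}} = \frac{4}{- \frac{168572}{23203}} = 4 \left(- \frac{23203}{168572}\right) = - \frac{23203}{42143} \approx -0.55058$)
$x{\left(X,D \right)} = 2 - 3 X$ ($x{\left(X,D \right)} = - 3 X + 2 = 2 - 3 X$)
$I = 3 - \frac{3 i \sqrt{202181674645}}{42143}$ ($I = 3 - \sqrt{\left(2 - 1026\right) - \frac{23203}{42143}} = 3 - \sqrt{-1024 - \frac{23203}{42143}} = 3 - \sqrt{- \frac{43177635}{42143}} = 3 - \frac{3 i \sqrt{202181674645}}{42143} \approx 3.0 - 32.009 i$)
$\frac{376053}{-394184} + \frac{169210}{I} = \frac{376053}{-394184} + \frac{169210}{3 - \frac{3 i \sqrt{202181674645}}{42143}} = 376053 \left(- \frac{1}{394184}\right) + \frac{169210}{3 - \frac{3 i \sqrt{202181674645}}{42143}} = - \frac{376053}{394184} + \frac{169210}{3 - \frac{3 i \sqrt{202181674645}}{42143}}$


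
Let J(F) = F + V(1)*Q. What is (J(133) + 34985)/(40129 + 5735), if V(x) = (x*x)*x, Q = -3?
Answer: 11705/15288 ≈ 0.76563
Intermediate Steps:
V(x) = x³ (V(x) = x²*x = x³)
J(F) = -3 + F (J(F) = F + 1³*(-3) = F + 1*(-3) = F - 3 = -3 + F)
(J(133) + 34985)/(40129 + 5735) = ((-3 + 133) + 34985)/(40129 + 5735) = (130 + 34985)/45864 = 35115*(1/45864) = 11705/15288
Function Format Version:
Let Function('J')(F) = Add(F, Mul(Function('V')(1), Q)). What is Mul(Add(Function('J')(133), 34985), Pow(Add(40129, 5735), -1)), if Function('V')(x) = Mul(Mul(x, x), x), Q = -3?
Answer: Rational(11705, 15288) ≈ 0.76563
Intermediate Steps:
Function('V')(x) = Pow(x, 3) (Function('V')(x) = Mul(Pow(x, 2), x) = Pow(x, 3))
Function('J')(F) = Add(-3, F) (Function('J')(F) = Add(F, Mul(Pow(1, 3), -3)) = Add(F, Mul(1, -3)) = Add(F, -3) = Add(-3, F))
Mul(Add(Function('J')(133), 34985), Pow(Add(40129, 5735), -1)) = Mul(Add(Add(-3, 133), 34985), Pow(Add(40129, 5735), -1)) = Mul(Add(130, 34985), Pow(45864, -1)) = Mul(35115, Rational(1, 45864)) = Rational(11705, 15288)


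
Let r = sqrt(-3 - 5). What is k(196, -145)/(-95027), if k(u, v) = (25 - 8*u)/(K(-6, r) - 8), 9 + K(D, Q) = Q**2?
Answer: -1543/2375675 ≈ -0.00064950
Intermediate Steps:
r = 2*I*sqrt(2) (r = sqrt(-8) = 2*I*sqrt(2) ≈ 2.8284*I)
K(D, Q) = -9 + Q**2
k(u, v) = -1 + 8*u/25 (k(u, v) = (25 - 8*u)/((-9 + (2*I*sqrt(2))**2) - 8) = (25 - 8*u)/((-9 - 8) - 8) = (25 - 8*u)/(-17 - 8) = (25 - 8*u)/(-25) = (25 - 8*u)*(-1/25) = -1 + 8*u/25)
k(196, -145)/(-95027) = (-1 + (8/25)*196)/(-95027) = (-1 + 1568/25)*(-1/95027) = (1543/25)*(-1/95027) = -1543/2375675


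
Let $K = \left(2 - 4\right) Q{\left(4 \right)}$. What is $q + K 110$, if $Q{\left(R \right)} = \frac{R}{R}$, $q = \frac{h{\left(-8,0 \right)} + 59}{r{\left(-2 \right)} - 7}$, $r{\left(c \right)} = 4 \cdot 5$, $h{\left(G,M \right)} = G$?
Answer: $- \frac{2809}{13} \approx -216.08$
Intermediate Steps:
$r{\left(c \right)} = 20$
$q = \frac{51}{13}$ ($q = \frac{-8 + 59}{20 - 7} = \frac{51}{13} \approx 3.9231$)
$Q{\left(R \right)} = 1$
$K = -2$ ($K = \left(2 - 4\right) 1 = \left(-2\right) 1 = -2$)
$q + K 110 = \frac{51}{13} - 220 = - \frac{2809}{13}$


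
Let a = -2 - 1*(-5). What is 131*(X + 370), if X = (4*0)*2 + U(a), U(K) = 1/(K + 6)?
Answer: 436361/9 ≈ 48485.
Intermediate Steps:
a = 3 (a = -2 + 5 = 3)
U(K) = 1/(6 + K)
X = 1/9 (X = (4*0)*2 + 1/(6 + 3) = 0*2 + 1/9 = 0 + 1/9 = 1/9 ≈ 0.11111)
131*(X + 370) = 131*(1/9 + 370) = 131*(3331/9) = 436361/9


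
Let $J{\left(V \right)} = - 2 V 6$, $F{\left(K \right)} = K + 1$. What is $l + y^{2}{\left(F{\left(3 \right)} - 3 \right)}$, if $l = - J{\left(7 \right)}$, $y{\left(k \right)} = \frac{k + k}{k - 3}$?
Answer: $85$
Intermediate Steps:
$F{\left(K \right)} = 1 + K$
$J{\left(V \right)} = - 12 V$
$y{\left(k \right)} = \frac{2 k}{-3 + k}$
$l = 84$ ($l = - \left(-12\right) 7 = \left(-1\right) \left(-84\right) = 84$)
$l + y^{2}{\left(F{\left(3 \right)} - 3 \right)} = 84 + \left(\frac{2 \left(\left(1 + 3\right) - 3\right)}{-3 + \left(\left(1 + 3\right) - 3\right)}\right)^{2} = 84 + \left(\frac{2 \left(4 - 3\right)}{-3 + \left(4 - 3\right)}\right)^{2} = 84 + \left(2 \cdot 1 \frac{1}{-3 + 1}\right)^{2} = 84 + \left(2 \cdot 1 \frac{1}{-2}\right)^{2} = 84 + \left(2 \cdot 1 \left(- \frac{1}{2}\right)\right)^{2} = 84 + \left(-1\right)^{2} = 84 + 1 = 85$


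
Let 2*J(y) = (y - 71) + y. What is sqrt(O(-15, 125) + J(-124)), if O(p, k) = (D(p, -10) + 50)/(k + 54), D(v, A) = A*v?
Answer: I*sqrt(20298958)/358 ≈ 12.585*I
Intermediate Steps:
J(y) = -71/2 + y (J(y) = ((y - 71) + y)/2 = ((-71 + y) + y)/2 = (-71 + 2*y)/2 = -71/2 + y)
O(p, k) = (50 - 10*p)/(54 + k) (O(p, k) = (-10*p + 50)/(k + 54) = (50 - 10*p)/(54 + k))
sqrt(O(-15, 125) + J(-124)) = sqrt(10*(5 - 1*(-15))/(54 + 125) + (-71/2 - 124)) = sqrt(10*(5 + 15)/179 - 319/2) = sqrt(10*(1/179)*20 - 319/2) = sqrt(200/179 - 319/2) = sqrt(-56701/358) = I*sqrt(20298958)/358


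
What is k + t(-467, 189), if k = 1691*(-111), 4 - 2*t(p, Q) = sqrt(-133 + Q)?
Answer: -187699 - sqrt(14) ≈ -1.8770e+5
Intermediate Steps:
t(p, Q) = 2 - sqrt(-133 + Q)/2
k = -187701
k + t(-467, 189) = -187701 + (2 - sqrt(-133 + 189)/2) = -187701 + (2 - sqrt(14)) = -187699 - sqrt(14)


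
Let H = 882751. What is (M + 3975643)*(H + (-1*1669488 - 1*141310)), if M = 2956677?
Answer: -6433518779040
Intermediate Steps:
(M + 3975643)*(H + (-1*1669488 - 1*141310)) = (2956677 + 3975643)*(882751 + (-1*1669488 - 1*141310)) = 6932320*(882751 + (-1669488 - 141310)) = 6932320*(882751 - 1810798) = 6932320*(-928047) = -6433518779040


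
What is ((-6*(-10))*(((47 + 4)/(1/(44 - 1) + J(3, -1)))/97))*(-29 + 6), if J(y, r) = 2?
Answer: -1008780/2813 ≈ -358.61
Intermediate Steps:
((-6*(-10))*(((47 + 4)/(1/(44 - 1) + J(3, -1)))/97))*(-29 + 6) = ((-6*(-10))*(((47 + 4)/(1/(44 - 1) + 2))/97))*(-29 + 6) = (60*((51/(1/43 + 2))*(1/97)))*(-23) = (60*((51/(87/43))*(1/97)))*(-23) = (60*((51*(43/87))*(1/97)))*(-23) = (60*((731/29)*(1/97)))*(-23) = (60*(731/2813))*(-23) = (43860/2813)*(-23) = -1008780/2813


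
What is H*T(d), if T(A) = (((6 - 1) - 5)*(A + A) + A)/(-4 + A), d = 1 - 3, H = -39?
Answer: -13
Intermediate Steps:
d = -2
T(A) = A/(-4 + A) (T(A) = ((5 - 5)*(2*A) + A)/(-4 + A) = (0*(2*A) + A)/(-4 + A) = (0 + A)/(-4 + A) = A/(-4 + A))
H*T(d) = -(-78)/(-4 - 2) = -(-78)/(-6) = -(-78)*(-1)/6 = -39*1/3 = -13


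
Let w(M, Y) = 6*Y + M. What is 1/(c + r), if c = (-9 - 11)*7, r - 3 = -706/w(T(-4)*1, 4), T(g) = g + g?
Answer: -8/1449 ≈ -0.0055211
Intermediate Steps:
T(g) = 2*g
w(M, Y) = M + 6*Y
r = -329/8 (r = 3 - 706/((2*(-4))*1 + 6*4) = 3 - 706/(-8*1 + 24) = 3 - 706/(-8 + 24) = 3 - 706/16 = 3 - 706*1/16 = 3 - 353/8 = -329/8 ≈ -41.125)
c = -140 (c = -20*7 = -140)
1/(c + r) = 1/(-140 - 329/8) = 1/(-1449/8) = -8/1449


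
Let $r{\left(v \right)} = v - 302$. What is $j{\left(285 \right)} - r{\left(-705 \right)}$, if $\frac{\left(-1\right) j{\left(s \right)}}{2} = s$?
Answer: $437$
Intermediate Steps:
$j{\left(s \right)} = - 2 s$
$r{\left(v \right)} = -302 + v$
$j{\left(285 \right)} - r{\left(-705 \right)} = \left(-2\right) 285 - \left(-302 - 705\right) = -570 - -1007 = -570 + 1007 = 437$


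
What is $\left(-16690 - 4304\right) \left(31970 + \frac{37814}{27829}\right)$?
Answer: $- \frac{18679011438336}{27829} \approx -6.7121 \cdot 10^{8}$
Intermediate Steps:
$\left(-16690 - 4304\right) \left(31970 + \frac{37814}{27829}\right) = - 20994 \left(31970 + 37814 \cdot \frac{1}{27829}\right) = - 20994 \left(31970 + \frac{37814}{27829}\right) = \left(-20994\right) \frac{889730944}{27829} = - \frac{18679011438336}{27829}$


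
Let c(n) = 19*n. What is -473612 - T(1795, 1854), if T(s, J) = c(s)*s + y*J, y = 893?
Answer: -63347709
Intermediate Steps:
T(s, J) = 19*s² + 893*J (T(s, J) = (19*s)*s + 893*J = 19*s² + 893*J)
-473612 - T(1795, 1854) = -473612 - (19*1795² + 893*1854) = -473612 - (19*3222025 + 1655622) = -473612 - (61218475 + 1655622) = -473612 - 1*62874097 = -473612 - 62874097 = -63347709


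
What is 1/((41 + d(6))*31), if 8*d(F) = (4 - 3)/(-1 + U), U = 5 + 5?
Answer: 72/91543 ≈ 0.00078652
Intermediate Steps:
U = 10
d(F) = 1/72 (d(F) = ((4 - 3)/(-1 + 10))/8 = (1/9)/8 = (1*(⅑))/8 = (⅛)*(⅑) = 1/72)
1/((41 + d(6))*31) = 1/((41 + 1/72)*31) = 1/((2953/72)*31) = 1/(91543/72) = 72/91543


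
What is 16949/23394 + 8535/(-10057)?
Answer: -29211697/235273458 ≈ -0.12416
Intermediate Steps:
16949/23394 + 8535/(-10057) = 16949*(1/23394) + 8535*(-1/10057) = 16949/23394 - 8535/10057 = -29211697/235273458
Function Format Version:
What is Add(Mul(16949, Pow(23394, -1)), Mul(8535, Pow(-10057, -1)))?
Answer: Rational(-29211697, 235273458) ≈ -0.12416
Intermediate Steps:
Add(Mul(16949, Pow(23394, -1)), Mul(8535, Pow(-10057, -1))) = Add(Mul(16949, Rational(1, 23394)), Mul(8535, Rational(-1, 10057))) = Add(Rational(16949, 23394), Rational(-8535, 10057)) = Rational(-29211697, 235273458)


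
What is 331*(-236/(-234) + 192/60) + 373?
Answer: 1033127/585 ≈ 1766.0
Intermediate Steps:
331*(-236/(-234) + 192/60) + 373 = 331*(-236*(-1/234) + 192*(1/60)) + 373 = 331*(118/117 + 16/5) + 373 = 331*(2462/585) + 373 = 814922/585 + 373 = 1033127/585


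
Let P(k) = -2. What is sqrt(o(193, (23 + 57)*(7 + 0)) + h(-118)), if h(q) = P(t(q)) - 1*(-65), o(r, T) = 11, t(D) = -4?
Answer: sqrt(74) ≈ 8.6023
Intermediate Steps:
h(q) = 63 (h(q) = -2 - 1*(-65) = -2 + 65 = 63)
sqrt(o(193, (23 + 57)*(7 + 0)) + h(-118)) = sqrt(11 + 63) = sqrt(74)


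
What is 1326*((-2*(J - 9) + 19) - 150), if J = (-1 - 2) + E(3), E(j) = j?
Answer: -149838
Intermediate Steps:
J = 0 (J = (-1 - 2) + 3 = -3 + 3 = 0)
1326*((-2*(J - 9) + 19) - 150) = 1326*((-2*(0 - 9) + 19) - 150) = 1326*((-2*(-9) + 19) - 150) = 1326*((18 + 19) - 150) = 1326*(37 - 150) = 1326*(-113) = -149838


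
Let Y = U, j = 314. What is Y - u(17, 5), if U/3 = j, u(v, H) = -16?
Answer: 958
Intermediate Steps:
U = 942 (U = 3*314 = 942)
Y = 942
Y - u(17, 5) = 942 - 1*(-16) = 942 + 16 = 958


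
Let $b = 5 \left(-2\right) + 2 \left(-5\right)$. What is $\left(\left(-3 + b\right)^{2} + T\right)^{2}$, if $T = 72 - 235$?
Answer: $133956$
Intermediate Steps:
$T = -163$ ($T = 72 - 235 = -163$)
$b = -20$ ($b = -10 - 10 = -20$)
$\left(\left(-3 + b\right)^{2} + T\right)^{2} = \left(\left(-3 - 20\right)^{2} - 163\right)^{2} = \left(\left(-23\right)^{2} - 163\right)^{2} = \left(529 - 163\right)^{2} = 366^{2} = 133956$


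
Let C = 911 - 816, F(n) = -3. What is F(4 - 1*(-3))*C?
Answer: -285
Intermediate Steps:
C = 95
F(4 - 1*(-3))*C = -3*95 = -285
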